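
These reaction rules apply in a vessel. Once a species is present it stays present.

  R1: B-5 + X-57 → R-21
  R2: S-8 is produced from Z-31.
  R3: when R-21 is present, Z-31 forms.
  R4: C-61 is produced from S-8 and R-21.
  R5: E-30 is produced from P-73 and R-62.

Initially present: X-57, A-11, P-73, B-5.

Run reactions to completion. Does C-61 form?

B-5 and X-57 present → R-21 forms (R1).
R-21 present → Z-31 forms (R3).
Z-31 present → S-8 forms (R2).
S-8 and R-21 present → C-61 forms (R4).

Yes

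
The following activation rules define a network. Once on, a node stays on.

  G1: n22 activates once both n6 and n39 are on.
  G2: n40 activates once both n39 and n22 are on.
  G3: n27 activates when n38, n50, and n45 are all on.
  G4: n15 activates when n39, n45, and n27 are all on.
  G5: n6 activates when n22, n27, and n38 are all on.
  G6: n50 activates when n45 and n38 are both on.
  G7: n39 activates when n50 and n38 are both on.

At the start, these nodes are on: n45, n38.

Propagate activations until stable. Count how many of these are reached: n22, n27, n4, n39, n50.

3

n45 and n38 are on, so n50 activates (G6).
n38, n50, and n45 are on, so n27 activates (G3).
n50 and n38 are on, so n39 activates (G7).
n22 would need n6 and n39 (G1), but n6 never turns on.
n27: reached.
No rule produces n4, and it is not given.
n39: reached.
n50: reached.
Reached: n27, n39, and n50 — 3 of the 5.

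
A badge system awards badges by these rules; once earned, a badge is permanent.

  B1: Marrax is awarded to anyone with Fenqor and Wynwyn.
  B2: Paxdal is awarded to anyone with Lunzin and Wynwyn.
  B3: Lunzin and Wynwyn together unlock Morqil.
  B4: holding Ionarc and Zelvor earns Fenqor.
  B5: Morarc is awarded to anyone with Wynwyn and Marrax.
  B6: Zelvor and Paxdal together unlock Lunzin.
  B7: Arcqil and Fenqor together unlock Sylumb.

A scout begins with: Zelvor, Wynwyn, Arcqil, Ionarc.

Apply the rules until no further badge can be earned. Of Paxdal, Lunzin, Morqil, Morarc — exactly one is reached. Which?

With Ionarc and Zelvor, Fenqor is earned (B4).
With Fenqor and Wynwyn, Marrax is earned (B1).
With Wynwyn and Marrax, Morarc is earned (B5).
Morqil would need Lunzin and Wynwyn (B3), but Lunzin is never earned. Paxdal would need Lunzin and Wynwyn (B2), but Lunzin is never earned. Lunzin would need Zelvor and Paxdal (B6), but Paxdal is never earned.

Morarc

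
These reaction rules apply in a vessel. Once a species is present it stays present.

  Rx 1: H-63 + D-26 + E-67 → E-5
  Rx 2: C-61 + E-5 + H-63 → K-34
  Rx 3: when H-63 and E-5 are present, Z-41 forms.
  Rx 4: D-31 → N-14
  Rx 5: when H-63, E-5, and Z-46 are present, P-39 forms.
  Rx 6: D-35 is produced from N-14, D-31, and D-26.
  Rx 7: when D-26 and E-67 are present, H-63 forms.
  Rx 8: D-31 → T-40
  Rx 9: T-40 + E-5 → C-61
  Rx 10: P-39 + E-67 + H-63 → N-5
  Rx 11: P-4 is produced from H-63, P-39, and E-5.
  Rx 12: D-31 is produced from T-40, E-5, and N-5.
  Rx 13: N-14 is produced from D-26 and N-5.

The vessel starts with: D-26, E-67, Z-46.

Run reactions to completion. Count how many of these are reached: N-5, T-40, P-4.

D-26 and E-67 present → H-63 forms (Rx 7).
H-63, D-26, and E-67 present → E-5 forms (Rx 1).
H-63, E-5, and Z-46 present → P-39 forms (Rx 5).
P-39, E-67, and H-63 present → N-5 forms (Rx 10).
H-63, P-39, and E-5 present → P-4 forms (Rx 11).
N-5: reached.
T-40 would need D-31 (Rx 8), but D-31 never forms.
P-4: reached.
Reached: N-5 and P-4 — 2 of the 3.

2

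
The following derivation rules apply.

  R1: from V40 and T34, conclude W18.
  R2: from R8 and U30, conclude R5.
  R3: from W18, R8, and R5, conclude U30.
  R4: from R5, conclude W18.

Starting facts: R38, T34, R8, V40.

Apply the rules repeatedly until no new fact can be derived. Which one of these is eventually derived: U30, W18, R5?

From V40 and T34, R1 gives W18.
U30 would need W18, R8, and R5 (R3), but R5 is never established. R5 would need R8 and U30 (R2), but U30 is never established.

W18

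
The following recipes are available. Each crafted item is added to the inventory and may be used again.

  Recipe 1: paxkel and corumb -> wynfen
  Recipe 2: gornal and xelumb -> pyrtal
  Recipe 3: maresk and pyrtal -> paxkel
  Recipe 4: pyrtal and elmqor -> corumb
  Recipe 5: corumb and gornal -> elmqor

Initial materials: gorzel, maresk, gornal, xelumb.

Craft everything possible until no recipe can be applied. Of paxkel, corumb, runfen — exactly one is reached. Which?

Using Recipe 2, gornal and xelumb make pyrtal.
maresk and pyrtal -> paxkel (Recipe 3).
No rule produces runfen, and it is not given. corumb would need pyrtal and elmqor (Recipe 4), but elmqor is never obtained.

paxkel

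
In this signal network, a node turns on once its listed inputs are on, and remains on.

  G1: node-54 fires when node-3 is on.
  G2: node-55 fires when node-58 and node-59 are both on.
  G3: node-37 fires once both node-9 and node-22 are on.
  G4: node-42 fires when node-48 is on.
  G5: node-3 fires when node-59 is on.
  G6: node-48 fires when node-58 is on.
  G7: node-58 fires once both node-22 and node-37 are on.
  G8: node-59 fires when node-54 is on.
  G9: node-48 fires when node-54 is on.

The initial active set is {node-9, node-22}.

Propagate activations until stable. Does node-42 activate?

node-9 and node-22 are on, so node-37 fires (G3).
node-22 and node-37 are on, so node-58 fires (G7).
node-58 is on, so node-48 fires (G6).
G4: node-48 on → node-42 on.

Yes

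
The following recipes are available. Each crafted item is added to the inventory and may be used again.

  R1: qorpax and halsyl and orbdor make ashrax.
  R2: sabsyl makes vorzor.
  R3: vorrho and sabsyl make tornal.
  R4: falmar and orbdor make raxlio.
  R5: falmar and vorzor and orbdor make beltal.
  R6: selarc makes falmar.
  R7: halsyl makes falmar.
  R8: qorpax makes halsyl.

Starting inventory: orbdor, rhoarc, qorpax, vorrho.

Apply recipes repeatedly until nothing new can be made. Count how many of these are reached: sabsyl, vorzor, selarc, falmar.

1

Using R8, qorpax makes halsyl.
Using R7, halsyl makes falmar.
No rule produces sabsyl, and it is not given.
vorzor would need sabsyl (R2), but sabsyl is never obtained.
No rule produces selarc, and it is not given.
falmar: reached.
Reached: falmar — 1 of the 4.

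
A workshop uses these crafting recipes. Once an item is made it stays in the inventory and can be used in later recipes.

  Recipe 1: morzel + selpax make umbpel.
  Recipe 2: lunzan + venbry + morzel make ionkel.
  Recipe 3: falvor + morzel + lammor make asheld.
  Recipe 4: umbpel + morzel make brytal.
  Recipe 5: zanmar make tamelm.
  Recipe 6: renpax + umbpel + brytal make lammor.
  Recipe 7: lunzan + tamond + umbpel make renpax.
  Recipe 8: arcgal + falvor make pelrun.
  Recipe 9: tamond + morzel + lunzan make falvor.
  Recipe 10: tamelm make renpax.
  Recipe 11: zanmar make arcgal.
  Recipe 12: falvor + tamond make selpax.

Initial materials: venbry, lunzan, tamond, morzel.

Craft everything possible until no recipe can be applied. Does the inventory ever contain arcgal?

arcgal would need zanmar (Recipe 11), but zanmar is never obtained.

No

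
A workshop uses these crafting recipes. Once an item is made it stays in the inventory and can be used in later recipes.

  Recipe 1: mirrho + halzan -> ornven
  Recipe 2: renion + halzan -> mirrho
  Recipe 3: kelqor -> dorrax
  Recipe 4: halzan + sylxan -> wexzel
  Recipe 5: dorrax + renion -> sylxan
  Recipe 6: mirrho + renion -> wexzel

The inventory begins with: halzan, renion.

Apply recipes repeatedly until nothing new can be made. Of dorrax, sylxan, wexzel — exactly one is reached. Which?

renion + halzan -> mirrho (Recipe 2).
Using Recipe 6, mirrho and renion make wexzel.
sylxan would need dorrax and renion (Recipe 5), but dorrax is never obtained. dorrax would need kelqor (Recipe 3), but kelqor is never obtained.

wexzel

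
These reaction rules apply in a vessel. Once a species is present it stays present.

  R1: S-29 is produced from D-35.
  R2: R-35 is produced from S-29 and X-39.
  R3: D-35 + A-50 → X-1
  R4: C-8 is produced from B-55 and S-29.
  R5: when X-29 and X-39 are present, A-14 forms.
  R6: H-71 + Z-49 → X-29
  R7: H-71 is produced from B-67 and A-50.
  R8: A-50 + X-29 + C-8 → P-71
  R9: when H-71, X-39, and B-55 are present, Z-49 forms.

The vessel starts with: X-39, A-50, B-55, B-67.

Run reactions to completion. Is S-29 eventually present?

No

S-29 would need D-35 (R1), but D-35 never forms.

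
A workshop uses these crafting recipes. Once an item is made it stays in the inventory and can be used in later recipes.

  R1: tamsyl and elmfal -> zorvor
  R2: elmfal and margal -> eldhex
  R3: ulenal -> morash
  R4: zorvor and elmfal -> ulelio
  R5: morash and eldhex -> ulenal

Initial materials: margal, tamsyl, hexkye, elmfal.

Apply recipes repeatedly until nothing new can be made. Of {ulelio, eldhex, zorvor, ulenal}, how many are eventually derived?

Using R1, tamsyl and elmfal make zorvor.
elmfal and margal -> eldhex (R2).
zorvor and elmfal -> ulelio (R4).
ulelio: reached.
eldhex: reached.
zorvor: reached.
ulenal would need morash and eldhex (R5), but morash is never obtained.
Reached: ulelio, eldhex, and zorvor — 3 of the 4.

3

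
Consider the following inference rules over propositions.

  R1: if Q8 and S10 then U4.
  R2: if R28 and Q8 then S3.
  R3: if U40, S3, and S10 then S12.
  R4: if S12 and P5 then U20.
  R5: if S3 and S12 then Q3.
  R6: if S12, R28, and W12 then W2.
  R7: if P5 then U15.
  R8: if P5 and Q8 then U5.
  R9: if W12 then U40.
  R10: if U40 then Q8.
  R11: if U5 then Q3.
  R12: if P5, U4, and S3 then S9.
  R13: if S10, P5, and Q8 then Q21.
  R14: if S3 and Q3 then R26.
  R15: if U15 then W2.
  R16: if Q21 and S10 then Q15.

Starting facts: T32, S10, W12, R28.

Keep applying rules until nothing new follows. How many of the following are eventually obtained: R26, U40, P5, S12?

3

From W12, R9 gives U40.
From U40, R10 gives Q8.
R28 and Q8 hold, so S3 follows (R2).
U40, S3, and S10 hold, so S12 follows (R3).
S3 and S12 hold, so Q3 follows (R5).
S3 and Q3 hold, so R26 follows (R14).
R26: reached.
U40: reached.
No rule produces P5, and it is not given.
S12: reached.
Reached: R26, U40, and S12 — 3 of the 4.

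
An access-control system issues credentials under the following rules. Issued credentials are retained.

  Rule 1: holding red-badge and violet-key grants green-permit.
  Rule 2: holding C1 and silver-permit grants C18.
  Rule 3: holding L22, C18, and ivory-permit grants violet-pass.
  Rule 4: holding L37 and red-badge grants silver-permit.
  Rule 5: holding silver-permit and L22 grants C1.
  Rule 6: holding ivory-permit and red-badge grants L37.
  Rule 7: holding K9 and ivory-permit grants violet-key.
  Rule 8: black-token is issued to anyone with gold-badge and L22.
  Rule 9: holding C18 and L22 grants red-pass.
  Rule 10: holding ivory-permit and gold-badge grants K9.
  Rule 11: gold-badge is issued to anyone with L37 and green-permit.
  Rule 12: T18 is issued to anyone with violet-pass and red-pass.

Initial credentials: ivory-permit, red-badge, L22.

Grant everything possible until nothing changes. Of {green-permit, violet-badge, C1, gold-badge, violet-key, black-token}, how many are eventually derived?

Holding ivory-permit and red-badge grants L37 (Rule 6).
Holding L37 and red-badge grants silver-permit (Rule 4).
Holding silver-permit and L22 grants C1 (Rule 5).
green-permit would need red-badge and violet-key (Rule 1), but violet-key is never granted.
No rule produces violet-badge, and it is not given.
C1: reached.
gold-badge would need L37 and green-permit (Rule 11), but green-permit is never granted.
violet-key would need K9 and ivory-permit (Rule 7), but K9 is never granted.
black-token would need gold-badge and L22 (Rule 8), but gold-badge is never granted.
Reached: C1 — 1 of the 6.

1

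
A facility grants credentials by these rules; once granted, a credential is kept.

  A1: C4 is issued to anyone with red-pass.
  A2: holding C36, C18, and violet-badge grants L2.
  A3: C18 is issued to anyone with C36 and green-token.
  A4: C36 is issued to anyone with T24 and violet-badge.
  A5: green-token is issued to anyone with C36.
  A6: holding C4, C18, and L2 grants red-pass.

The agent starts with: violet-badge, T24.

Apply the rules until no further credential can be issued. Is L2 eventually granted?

Yes

Holding T24 and violet-badge grants C36 (A4).
Holding C36 grants green-token (A5).
Holding C36 and green-token grants C18 (A3).
Holding C36, C18, and violet-badge grants L2 (A2).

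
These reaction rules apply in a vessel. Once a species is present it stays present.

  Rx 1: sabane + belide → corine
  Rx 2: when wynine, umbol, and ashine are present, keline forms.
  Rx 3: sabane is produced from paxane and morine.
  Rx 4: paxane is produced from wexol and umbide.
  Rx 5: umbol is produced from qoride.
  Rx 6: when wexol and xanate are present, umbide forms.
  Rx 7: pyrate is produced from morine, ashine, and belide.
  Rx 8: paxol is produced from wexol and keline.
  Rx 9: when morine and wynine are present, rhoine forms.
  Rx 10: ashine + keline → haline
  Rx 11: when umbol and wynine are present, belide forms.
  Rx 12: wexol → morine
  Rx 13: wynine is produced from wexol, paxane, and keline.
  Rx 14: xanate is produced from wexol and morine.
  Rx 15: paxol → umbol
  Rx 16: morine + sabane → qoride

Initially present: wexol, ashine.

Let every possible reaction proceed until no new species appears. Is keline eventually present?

keline would need wynine, umbol, and ashine (Rx 2), but wynine never forms.

No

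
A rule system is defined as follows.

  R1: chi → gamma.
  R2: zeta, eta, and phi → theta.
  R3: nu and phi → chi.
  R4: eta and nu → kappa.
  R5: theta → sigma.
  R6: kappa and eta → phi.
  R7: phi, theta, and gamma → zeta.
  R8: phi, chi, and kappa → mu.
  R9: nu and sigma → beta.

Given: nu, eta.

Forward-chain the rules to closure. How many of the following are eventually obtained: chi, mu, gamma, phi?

eta and nu hold, so kappa follows (R4).
From kappa and eta, R6 gives phi.
From nu and phi, R3 gives chi.
phi, chi, and kappa hold, so mu follows (R8).
From chi, R1 gives gamma.
chi: reached.
mu: reached.
gamma: reached.
phi: reached.
All 4 are reached.

4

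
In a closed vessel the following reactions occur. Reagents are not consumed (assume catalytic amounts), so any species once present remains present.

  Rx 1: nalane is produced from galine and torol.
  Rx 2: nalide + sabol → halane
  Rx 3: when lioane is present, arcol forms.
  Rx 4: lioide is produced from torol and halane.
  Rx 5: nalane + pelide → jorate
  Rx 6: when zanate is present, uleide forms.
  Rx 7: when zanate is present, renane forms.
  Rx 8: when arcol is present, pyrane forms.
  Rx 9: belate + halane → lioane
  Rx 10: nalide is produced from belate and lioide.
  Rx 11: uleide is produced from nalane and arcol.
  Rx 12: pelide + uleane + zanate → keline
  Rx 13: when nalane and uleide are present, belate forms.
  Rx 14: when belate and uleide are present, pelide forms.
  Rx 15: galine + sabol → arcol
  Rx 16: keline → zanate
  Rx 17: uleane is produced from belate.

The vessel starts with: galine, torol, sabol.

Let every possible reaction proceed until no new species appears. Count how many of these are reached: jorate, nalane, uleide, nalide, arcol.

galine and torol present → nalane forms (Rx 1).
galine and sabol present → arcol forms (Rx 15).
nalane and arcol present → uleide forms (Rx 11).
nalane and uleide present → belate forms (Rx 13).
belate and uleide present → pelide forms (Rx 14).
nalane and pelide present → jorate forms (Rx 5).
jorate: reached.
nalane: reached.
uleide: reached.
nalide would need belate and lioide (Rx 10), but lioide never forms.
arcol: reached.
Reached: jorate, nalane, uleide, and arcol — 4 of the 5.

4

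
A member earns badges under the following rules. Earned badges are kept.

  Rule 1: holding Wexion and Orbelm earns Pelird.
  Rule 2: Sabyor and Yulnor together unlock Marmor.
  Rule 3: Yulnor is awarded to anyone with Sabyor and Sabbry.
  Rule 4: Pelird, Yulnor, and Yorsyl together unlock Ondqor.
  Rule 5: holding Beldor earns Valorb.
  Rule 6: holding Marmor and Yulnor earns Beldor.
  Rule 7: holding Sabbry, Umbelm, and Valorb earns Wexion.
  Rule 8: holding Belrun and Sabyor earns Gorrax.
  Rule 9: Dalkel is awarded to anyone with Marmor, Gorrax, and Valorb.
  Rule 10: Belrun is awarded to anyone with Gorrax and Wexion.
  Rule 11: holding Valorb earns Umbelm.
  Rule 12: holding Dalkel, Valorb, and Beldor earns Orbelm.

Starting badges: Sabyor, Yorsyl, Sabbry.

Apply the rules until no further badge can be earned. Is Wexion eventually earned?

With Sabyor and Sabbry, Yulnor is earned (Rule 3).
With Sabyor and Yulnor, Marmor is earned (Rule 2).
With Marmor and Yulnor, Beldor is earned (Rule 6).
With Beldor, Valorb is earned (Rule 5).
With Valorb, Umbelm is earned (Rule 11).
With Sabbry, Umbelm, and Valorb, Wexion is earned (Rule 7).

Yes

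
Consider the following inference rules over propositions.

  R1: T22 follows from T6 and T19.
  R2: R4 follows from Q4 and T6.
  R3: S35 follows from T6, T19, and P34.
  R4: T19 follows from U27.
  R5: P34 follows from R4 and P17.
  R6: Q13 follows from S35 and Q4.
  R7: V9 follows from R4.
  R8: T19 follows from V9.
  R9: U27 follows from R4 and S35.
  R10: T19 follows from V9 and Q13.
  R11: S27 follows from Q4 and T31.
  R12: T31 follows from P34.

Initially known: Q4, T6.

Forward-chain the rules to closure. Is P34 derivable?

No

P34 would need R4 and P17 (R5), but P17 is never established.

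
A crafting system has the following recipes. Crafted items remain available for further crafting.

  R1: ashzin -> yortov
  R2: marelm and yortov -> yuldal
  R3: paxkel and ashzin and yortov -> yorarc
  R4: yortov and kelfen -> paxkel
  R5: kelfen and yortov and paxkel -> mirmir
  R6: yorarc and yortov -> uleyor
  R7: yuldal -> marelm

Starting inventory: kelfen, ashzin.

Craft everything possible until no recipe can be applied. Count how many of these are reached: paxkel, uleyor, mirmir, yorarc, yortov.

5

Using R1, ashzin makes yortov.
Using R4, yortov and kelfen make paxkel.
kelfen and yortov and paxkel -> mirmir (R5).
Using R3, paxkel, ashzin, and yortov make yorarc.
Using R6, yorarc and yortov make uleyor.
paxkel: reached.
uleyor: reached.
mirmir: reached.
yorarc: reached.
yortov: reached.
All 5 are reached.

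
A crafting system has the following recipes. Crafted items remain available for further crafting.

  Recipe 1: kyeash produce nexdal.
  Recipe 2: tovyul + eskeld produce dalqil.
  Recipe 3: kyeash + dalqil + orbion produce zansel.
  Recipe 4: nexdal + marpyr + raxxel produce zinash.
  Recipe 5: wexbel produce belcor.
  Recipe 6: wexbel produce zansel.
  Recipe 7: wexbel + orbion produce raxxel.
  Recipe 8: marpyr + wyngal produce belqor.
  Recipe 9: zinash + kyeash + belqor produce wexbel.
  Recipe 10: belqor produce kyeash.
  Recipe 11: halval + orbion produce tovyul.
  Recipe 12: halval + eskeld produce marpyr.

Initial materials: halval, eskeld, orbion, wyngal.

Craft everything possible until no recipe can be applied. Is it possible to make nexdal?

halval + eskeld → marpyr (Recipe 12).
marpyr + wyngal → belqor (Recipe 8).
belqor → kyeash (Recipe 10).
Using Recipe 1, kyeash makes nexdal.

Yes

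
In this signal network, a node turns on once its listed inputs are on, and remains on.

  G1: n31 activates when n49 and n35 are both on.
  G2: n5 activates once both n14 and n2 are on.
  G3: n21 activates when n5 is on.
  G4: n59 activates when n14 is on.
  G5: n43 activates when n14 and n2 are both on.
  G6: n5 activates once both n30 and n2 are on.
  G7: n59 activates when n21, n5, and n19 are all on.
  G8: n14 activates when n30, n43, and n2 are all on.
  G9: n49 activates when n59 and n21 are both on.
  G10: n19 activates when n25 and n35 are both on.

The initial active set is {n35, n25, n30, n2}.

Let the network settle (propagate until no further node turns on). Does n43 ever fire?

n43 would need n14 and n2 (G5), but n14 never turns on.

No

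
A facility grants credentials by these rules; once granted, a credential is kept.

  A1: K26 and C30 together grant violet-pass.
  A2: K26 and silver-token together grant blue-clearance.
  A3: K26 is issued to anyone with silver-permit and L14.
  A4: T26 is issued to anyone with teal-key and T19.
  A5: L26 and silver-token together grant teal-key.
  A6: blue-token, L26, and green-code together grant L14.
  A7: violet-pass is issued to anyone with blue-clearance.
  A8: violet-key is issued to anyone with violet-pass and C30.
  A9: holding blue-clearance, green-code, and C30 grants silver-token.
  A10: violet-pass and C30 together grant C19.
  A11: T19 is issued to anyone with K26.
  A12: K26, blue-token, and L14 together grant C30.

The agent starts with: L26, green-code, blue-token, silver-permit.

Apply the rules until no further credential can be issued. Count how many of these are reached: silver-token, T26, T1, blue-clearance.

0

silver-token would need blue-clearance, green-code, and C30 (A9), but blue-clearance is never granted.
T26 would need teal-key and T19 (A4), but teal-key is never granted.
No rule produces T1, and it is not given.
blue-clearance would need K26 and silver-token (A2), but silver-token is never granted.
None of the 4 are reached.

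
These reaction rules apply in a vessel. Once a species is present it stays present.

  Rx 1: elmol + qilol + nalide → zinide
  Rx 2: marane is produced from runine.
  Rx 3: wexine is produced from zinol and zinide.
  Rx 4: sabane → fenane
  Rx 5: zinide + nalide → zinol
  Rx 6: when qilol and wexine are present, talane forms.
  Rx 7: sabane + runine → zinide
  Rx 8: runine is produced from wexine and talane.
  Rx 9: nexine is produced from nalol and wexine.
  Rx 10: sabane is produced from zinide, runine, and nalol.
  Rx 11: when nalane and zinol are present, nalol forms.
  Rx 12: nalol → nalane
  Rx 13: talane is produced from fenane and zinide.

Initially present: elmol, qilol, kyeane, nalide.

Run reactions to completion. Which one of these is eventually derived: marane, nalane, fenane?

elmol, qilol, and nalide present → zinide forms (Rx 1).
zinide and nalide present → zinol forms (Rx 5).
zinol and zinide present → wexine forms (Rx 3).
qilol and wexine present → talane forms (Rx 6).
wexine and talane present → runine forms (Rx 8).
runine present → marane forms (Rx 2).
fenane would need sabane (Rx 4), but sabane never forms. nalane would need nalol (Rx 12), but nalol never forms.

marane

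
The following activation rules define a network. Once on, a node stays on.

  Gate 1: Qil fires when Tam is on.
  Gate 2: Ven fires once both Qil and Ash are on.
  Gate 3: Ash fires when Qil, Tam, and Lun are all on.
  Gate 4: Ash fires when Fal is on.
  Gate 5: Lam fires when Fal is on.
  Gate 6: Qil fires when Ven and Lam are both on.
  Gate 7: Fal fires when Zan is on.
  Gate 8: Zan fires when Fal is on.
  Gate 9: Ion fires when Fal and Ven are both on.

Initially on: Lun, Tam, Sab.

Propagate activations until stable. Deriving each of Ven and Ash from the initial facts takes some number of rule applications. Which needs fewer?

Ash

Ash: Tam is on, so Qil fires (Gate 1). Qil, Tam, and Lun are on, so Ash fires (Gate 3). [2 rule applications]
Ven: Tam is on, so Qil fires (Gate 1). Gate 3: Qil, Tam, and Lun on → Ash on. Gate 2: Qil and Ash on → Ven on. [3 rule applications]
Ash needs fewer.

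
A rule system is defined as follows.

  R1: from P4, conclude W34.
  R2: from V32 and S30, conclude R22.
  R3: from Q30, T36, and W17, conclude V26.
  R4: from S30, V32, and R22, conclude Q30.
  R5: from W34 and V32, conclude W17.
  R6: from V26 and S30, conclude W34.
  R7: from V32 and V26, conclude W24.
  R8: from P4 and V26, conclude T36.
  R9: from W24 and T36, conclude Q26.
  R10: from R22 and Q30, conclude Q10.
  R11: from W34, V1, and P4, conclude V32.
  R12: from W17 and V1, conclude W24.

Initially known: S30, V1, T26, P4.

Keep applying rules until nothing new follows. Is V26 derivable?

No

V26 would need Q30, T36, and W17 (R3), but T36 is never established.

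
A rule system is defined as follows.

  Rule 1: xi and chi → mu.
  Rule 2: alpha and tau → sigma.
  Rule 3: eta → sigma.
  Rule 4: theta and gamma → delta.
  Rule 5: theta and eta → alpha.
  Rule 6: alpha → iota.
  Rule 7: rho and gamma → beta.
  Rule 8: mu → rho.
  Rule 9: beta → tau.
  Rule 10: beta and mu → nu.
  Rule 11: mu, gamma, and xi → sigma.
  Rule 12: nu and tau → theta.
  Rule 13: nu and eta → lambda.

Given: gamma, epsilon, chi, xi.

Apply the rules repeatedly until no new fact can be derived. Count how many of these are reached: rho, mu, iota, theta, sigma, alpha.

xi and chi hold, so mu follows (Rule 1).
From mu, gamma, and xi, Rule 11 gives sigma.
mu holds, so rho follows (Rule 8).
From rho and gamma, Rule 7 gives beta.
beta holds, so tau follows (Rule 9).
From beta and mu, Rule 10 gives nu.
From nu and tau, Rule 12 gives theta.
rho: reached.
mu: reached.
iota would need alpha (Rule 6), but alpha is never established.
theta: reached.
sigma: reached.
alpha would need theta and eta (Rule 5), but eta is never established.
Reached: rho, mu, theta, and sigma — 4 of the 6.

4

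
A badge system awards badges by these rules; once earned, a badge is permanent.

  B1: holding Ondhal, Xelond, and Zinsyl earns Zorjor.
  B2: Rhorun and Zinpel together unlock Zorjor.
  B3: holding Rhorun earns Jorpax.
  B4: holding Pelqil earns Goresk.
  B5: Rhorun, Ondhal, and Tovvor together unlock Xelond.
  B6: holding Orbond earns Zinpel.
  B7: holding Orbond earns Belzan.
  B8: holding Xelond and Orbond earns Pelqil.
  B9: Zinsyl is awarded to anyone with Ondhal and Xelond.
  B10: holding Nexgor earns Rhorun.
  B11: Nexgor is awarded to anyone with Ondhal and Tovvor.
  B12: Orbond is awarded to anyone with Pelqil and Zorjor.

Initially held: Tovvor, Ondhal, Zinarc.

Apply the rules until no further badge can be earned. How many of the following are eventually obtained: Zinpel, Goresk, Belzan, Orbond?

Zinpel would need Orbond (B6), but Orbond is never earned.
Goresk would need Pelqil (B4), but Pelqil is never earned.
Belzan would need Orbond (B7), but Orbond is never earned.
Orbond would need Pelqil and Zorjor (B12), but Pelqil is never earned.
None of the 4 are reached.

0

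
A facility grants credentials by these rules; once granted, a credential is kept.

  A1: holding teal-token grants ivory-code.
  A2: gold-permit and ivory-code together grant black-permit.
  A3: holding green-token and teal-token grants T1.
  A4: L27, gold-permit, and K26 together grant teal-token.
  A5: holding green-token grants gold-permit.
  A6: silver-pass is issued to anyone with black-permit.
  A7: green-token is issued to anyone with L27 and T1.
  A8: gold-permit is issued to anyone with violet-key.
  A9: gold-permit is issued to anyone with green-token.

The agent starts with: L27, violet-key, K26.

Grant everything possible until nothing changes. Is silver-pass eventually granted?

Holding violet-key grants gold-permit (A8).
Holding L27, gold-permit, and K26 grants teal-token (A4).
Holding teal-token grants ivory-code (A1).
Holding gold-permit and ivory-code grants black-permit (A2).
Holding black-permit grants silver-pass (A6).

Yes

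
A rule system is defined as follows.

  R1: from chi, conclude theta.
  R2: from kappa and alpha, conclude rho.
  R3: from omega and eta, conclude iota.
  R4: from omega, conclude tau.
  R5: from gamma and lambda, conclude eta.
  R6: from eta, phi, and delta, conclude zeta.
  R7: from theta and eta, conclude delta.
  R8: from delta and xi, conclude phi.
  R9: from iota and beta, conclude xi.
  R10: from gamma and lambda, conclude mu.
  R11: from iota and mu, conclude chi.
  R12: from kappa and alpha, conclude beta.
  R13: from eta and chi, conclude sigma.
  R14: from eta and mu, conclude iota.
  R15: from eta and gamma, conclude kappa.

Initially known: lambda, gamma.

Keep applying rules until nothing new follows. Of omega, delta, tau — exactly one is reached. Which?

From gamma and lambda, R10 gives mu.
gamma and lambda hold, so eta follows (R5).
eta and mu hold, so iota follows (R14).
From iota and mu, R11 gives chi.
chi holds, so theta follows (R1).
From theta and eta, R7 gives delta.
tau would need omega (R4), but omega is never established. No rule produces omega, and it is not given.

delta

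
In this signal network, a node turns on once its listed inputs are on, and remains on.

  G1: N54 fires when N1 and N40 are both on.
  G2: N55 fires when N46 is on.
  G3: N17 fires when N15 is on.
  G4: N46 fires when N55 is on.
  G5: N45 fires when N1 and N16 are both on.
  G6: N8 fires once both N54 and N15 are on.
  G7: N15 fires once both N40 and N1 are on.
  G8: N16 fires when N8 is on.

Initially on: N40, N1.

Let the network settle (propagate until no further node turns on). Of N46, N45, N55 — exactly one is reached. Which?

N45

N40 and N1 are on, so N15 fires (G7).
G1: N1 and N40 on → N54 on.
G6: N54 and N15 on → N8 on.
N8 is on, so N16 fires (G8).
N1 and N16 are on, so N45 fires (G5).
N55 would need N46 (G2), but N46 never turns on. N46 would need N55 (G4), but N55 never turns on.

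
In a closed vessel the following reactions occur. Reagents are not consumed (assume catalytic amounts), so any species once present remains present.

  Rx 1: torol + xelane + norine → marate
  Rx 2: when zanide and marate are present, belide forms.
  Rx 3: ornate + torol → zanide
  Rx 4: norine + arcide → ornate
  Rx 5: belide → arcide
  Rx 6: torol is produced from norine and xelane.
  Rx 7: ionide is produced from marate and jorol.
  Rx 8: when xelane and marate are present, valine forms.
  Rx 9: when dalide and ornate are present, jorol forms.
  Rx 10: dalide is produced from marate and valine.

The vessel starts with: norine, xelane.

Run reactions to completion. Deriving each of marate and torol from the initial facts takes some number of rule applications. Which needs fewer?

torol

torol: norine and xelane present → torol forms (Rx 6). [1 rule application]
marate: norine and xelane present → torol forms (Rx 6). torol, xelane, and norine present → marate forms (Rx 1). [2 rule applications]
torol needs fewer.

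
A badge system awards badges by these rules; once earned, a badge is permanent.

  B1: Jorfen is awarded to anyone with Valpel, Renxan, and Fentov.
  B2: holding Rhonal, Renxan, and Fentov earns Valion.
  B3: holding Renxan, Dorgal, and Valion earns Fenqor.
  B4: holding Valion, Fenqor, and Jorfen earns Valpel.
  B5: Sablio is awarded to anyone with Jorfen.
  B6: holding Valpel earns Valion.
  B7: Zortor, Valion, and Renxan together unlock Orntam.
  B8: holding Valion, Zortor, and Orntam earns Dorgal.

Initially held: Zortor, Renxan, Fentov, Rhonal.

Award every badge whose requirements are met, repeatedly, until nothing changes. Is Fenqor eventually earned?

With Rhonal, Renxan, and Fentov, Valion is earned (B2).
With Zortor, Valion, and Renxan, Orntam is earned (B7).
With Valion, Zortor, and Orntam, Dorgal is earned (B8).
With Renxan, Dorgal, and Valion, Fenqor is earned (B3).

Yes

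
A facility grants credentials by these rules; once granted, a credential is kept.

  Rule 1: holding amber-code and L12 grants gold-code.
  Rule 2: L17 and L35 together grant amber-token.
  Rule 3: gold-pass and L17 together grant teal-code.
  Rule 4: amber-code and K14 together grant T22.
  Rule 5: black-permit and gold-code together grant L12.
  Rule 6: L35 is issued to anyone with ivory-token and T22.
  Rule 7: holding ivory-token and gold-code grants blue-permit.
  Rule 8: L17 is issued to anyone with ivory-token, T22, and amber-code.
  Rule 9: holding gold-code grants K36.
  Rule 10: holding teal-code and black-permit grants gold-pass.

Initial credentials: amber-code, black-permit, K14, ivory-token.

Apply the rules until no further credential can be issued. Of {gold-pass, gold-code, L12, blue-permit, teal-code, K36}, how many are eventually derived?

0

gold-pass would need teal-code and black-permit (Rule 10), but teal-code is never granted.
gold-code would need amber-code and L12 (Rule 1), but L12 is never granted.
L12 would need black-permit and gold-code (Rule 5), but gold-code is never granted.
blue-permit would need ivory-token and gold-code (Rule 7), but gold-code is never granted.
teal-code would need gold-pass and L17 (Rule 3), but gold-pass is never granted.
K36 would need gold-code (Rule 9), but gold-code is never granted.
None of the 6 are reached.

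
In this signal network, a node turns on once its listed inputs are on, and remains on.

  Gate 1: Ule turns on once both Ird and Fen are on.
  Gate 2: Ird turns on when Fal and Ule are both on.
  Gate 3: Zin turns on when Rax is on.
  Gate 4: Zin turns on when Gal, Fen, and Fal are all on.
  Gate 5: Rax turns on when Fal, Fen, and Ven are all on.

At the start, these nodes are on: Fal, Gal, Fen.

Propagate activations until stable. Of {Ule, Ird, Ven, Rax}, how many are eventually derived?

Ule would need Ird and Fen (Gate 1), but Ird never turns on.
Ird would need Fal and Ule (Gate 2), but Ule never turns on.
No rule produces Ven, and it is not given.
Rax would need Fal, Fen, and Ven (Gate 5), but Ven never turns on.
None of the 4 are reached.

0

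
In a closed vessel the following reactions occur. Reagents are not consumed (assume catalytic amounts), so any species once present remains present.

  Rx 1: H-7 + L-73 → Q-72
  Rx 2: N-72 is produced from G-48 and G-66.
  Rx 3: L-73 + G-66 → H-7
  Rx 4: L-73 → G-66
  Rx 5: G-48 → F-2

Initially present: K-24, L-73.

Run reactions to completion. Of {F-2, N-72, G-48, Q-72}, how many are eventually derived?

L-73 present → G-66 forms (Rx 4).
L-73 and G-66 present → H-7 forms (Rx 3).
H-7 and L-73 present → Q-72 forms (Rx 1).
F-2 would need G-48 (Rx 5), but G-48 never forms.
N-72 would need G-48 and G-66 (Rx 2), but G-48 never forms.
No rule produces G-48, and it is not given.
Q-72: reached.
Reached: Q-72 — 1 of the 4.

1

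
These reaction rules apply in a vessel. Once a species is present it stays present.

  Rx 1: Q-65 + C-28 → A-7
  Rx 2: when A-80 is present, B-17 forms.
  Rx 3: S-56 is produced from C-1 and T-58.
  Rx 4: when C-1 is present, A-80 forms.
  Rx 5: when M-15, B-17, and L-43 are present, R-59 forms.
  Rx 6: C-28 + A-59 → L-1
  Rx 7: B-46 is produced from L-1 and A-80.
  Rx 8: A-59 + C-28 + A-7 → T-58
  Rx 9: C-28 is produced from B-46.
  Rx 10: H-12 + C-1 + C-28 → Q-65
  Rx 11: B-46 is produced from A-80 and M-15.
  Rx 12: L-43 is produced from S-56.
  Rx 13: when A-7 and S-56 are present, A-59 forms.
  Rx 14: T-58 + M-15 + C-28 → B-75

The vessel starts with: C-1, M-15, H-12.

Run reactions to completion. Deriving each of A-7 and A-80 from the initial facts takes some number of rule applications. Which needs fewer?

A-80: C-1 present → A-80 forms (Rx 4). [1 rule application]
A-7: C-1 present → A-80 forms (Rx 4). A-80 and M-15 present → B-46 forms (Rx 11). B-46 present → C-28 forms (Rx 9). H-12, C-1, and C-28 present → Q-65 forms (Rx 10). Q-65 and C-28 present → A-7 forms (Rx 1). [5 rule applications]
A-80 needs fewer.

A-80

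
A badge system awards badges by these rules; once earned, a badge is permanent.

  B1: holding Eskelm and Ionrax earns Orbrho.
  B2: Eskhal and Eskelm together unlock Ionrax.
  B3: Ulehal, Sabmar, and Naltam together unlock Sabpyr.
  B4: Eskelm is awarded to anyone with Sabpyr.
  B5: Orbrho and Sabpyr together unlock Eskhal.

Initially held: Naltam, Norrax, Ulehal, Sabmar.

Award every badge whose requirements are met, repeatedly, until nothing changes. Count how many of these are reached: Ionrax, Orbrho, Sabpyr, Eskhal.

1

With Ulehal, Sabmar, and Naltam, Sabpyr is earned (B3).
Ionrax would need Eskhal and Eskelm (B2), but Eskhal is never earned.
Orbrho would need Eskelm and Ionrax (B1), but Ionrax is never earned.
Sabpyr: reached.
Eskhal would need Orbrho and Sabpyr (B5), but Orbrho is never earned.
Reached: Sabpyr — 1 of the 4.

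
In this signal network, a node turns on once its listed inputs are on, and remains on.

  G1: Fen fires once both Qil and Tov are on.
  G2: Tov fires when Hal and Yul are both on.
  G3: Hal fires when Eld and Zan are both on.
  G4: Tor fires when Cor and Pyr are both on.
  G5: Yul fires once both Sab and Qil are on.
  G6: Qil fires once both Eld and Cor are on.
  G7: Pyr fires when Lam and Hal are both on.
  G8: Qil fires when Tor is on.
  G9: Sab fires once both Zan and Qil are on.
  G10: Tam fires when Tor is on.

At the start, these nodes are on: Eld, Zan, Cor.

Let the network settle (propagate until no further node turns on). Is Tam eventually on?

No

Tam would need Tor (G10), but Tor never turns on.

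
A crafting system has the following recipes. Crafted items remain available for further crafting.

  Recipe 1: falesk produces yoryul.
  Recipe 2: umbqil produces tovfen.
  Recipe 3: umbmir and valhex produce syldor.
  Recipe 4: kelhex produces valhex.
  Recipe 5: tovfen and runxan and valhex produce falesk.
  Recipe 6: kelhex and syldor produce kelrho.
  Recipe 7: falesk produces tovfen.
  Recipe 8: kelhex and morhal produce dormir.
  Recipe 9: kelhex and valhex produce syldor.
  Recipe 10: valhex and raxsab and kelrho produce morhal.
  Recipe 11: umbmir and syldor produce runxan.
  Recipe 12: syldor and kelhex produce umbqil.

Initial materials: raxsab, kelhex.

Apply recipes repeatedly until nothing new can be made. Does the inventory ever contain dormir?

Using Recipe 4, kelhex makes valhex.
kelhex and valhex → syldor (Recipe 9).
kelhex and syldor → kelrho (Recipe 6).
valhex and raxsab and kelrho → morhal (Recipe 10).
kelhex and morhal → dormir (Recipe 8).

Yes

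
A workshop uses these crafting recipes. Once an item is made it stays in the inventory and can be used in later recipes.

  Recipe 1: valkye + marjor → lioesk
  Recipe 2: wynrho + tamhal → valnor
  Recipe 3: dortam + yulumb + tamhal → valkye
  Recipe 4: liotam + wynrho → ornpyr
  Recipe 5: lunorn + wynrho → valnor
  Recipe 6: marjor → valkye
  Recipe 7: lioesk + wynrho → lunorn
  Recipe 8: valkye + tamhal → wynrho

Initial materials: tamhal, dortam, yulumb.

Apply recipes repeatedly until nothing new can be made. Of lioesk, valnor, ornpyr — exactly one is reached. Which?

Using Recipe 3, dortam, yulumb, and tamhal make valkye.
Using Recipe 8, valkye and tamhal make wynrho.
Using Recipe 2, wynrho and tamhal make valnor.
ornpyr would need liotam and wynrho (Recipe 4), but liotam is never obtained. lioesk would need valkye and marjor (Recipe 1), but marjor is never obtained.

valnor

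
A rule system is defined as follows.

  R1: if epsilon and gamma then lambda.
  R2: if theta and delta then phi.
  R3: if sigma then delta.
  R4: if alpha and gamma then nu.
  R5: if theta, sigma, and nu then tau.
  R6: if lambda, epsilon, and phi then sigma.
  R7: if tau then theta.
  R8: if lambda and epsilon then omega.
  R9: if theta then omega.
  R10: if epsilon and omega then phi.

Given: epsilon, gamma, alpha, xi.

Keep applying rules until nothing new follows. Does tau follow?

No

tau would need theta, sigma, and nu (R5), but theta is never established.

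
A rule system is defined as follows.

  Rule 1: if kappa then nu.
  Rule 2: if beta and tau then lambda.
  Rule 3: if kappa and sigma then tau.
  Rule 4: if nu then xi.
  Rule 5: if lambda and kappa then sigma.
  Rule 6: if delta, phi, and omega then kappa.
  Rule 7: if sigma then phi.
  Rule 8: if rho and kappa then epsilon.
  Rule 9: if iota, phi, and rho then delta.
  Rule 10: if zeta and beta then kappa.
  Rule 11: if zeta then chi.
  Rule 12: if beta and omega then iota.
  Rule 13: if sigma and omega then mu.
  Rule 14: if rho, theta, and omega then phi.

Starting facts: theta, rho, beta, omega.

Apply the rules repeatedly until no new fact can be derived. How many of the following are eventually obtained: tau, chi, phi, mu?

From rho, theta, and omega, Rule 14 gives phi.
tau would need kappa and sigma (Rule 3), but sigma is never established.
chi would need zeta (Rule 11), but zeta is never established.
phi: reached.
mu would need sigma and omega (Rule 13), but sigma is never established.
Reached: phi — 1 of the 4.

1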